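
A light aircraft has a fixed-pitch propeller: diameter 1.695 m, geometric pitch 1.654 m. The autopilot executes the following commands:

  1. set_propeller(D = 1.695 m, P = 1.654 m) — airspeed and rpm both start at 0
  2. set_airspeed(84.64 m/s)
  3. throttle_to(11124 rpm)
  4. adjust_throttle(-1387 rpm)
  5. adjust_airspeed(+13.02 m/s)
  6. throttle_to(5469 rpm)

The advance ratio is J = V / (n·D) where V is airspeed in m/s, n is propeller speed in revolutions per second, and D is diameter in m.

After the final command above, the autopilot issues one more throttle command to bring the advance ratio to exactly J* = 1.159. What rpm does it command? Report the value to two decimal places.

rpm = 2982.74

set_propeller: D = 1.695 m, P = 1.654 m (p = P/D = 0.975811); state ← (V=0, rpm=0)
set_airspeed(84.64): V ← 84.64 m/s
throttle_to(11124): rpm ← 11124
adjust_throttle(-1387): rpm ← 11124 -1387 = 9737
adjust_airspeed(+13.02): V ← 84.64 +13.02 = 97.66 m/s
throttle_to(5469): rpm ← 5469
final state: V = 97.66 m/s, rpm = 5469 → n = rpm/60 = 91.150000 rev/s
target J* = 1.159; solve J* = V/(n·D) for n: n = V/(J*·D) = 97.66/(1.159 × 1.695) = 49.712268 rev/s
rpm = 60·n = 2982.736109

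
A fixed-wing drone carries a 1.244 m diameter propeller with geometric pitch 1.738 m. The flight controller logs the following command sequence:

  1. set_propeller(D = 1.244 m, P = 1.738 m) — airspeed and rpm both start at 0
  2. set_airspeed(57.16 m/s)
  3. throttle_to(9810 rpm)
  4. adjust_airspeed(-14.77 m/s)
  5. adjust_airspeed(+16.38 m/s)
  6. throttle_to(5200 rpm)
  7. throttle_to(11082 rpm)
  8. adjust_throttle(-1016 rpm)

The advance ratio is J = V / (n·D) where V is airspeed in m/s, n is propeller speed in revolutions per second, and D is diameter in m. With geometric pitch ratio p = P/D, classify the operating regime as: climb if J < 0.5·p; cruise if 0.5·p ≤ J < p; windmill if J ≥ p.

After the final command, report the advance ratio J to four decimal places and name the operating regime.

set_propeller: D = 1.244 m, P = 1.738 m (p = P/D = 1.397106); state ← (V=0, rpm=0)
set_airspeed(57.16): V ← 57.16 m/s
throttle_to(9810): rpm ← 9810
adjust_airspeed(-14.77): V ← 57.16 -14.77 = 42.39 m/s
adjust_airspeed(+16.38): V ← 42.39 +16.38 = 58.77 m/s
throttle_to(5200): rpm ← 5200
throttle_to(11082): rpm ← 11082
adjust_throttle(-1016): rpm ← 11082 -1016 = 10066
final state: V = 58.77 m/s, rpm = 10066 → n = rpm/60 = 167.766667 rev/s
J = V / (n·D) = 58.77 / (167.766667 × 1.244) = 0.281598
regime bands: climb J<0.6986 | cruise [0.6986, 1.3971) | windmill J≥1.3971
J = 0.2816 → climb

J = 0.2816, regime = climb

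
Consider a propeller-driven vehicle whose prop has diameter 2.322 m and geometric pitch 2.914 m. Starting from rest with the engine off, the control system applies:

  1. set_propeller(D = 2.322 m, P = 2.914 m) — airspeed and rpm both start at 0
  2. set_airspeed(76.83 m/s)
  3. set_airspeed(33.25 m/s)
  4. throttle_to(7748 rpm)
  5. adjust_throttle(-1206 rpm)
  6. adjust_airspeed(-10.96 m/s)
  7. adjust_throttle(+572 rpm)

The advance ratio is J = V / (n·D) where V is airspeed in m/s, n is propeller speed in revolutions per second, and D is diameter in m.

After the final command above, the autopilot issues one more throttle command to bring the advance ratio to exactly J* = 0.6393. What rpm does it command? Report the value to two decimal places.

set_propeller: D = 2.322 m, P = 2.914 m (p = P/D = 1.254953); state ← (V=0, rpm=0)
set_airspeed(76.83): V ← 76.83 m/s
set_airspeed(33.25): V ← 33.25 m/s
throttle_to(7748): rpm ← 7748
adjust_throttle(-1206): rpm ← 7748 -1206 = 6542
adjust_airspeed(-10.96): V ← 33.25 -10.96 = 22.29 m/s
adjust_throttle(+572): rpm ← 6542 +572 = 7114
final state: V = 22.29 m/s, rpm = 7114 → n = rpm/60 = 118.566667 rev/s
target J* = 0.6393; solve J* = V/(n·D) for n: n = V/(J*·D) = 22.29/(0.6393 × 2.322) = 15.015616 rev/s
rpm = 60·n = 900.936950

rpm = 900.94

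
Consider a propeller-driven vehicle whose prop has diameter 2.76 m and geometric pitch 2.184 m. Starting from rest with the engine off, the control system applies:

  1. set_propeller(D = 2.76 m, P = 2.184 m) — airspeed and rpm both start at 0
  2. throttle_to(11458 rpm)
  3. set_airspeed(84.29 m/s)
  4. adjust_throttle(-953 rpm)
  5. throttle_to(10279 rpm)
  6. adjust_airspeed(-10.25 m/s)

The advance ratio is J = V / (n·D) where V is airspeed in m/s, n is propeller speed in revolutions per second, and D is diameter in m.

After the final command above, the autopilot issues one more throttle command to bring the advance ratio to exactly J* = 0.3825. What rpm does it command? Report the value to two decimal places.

rpm = 4208.01

set_propeller: D = 2.76 m, P = 2.184 m (p = P/D = 0.791304); state ← (V=0, rpm=0)
throttle_to(11458): rpm ← 11458
set_airspeed(84.29): V ← 84.29 m/s
adjust_throttle(-953): rpm ← 11458 -953 = 10505
throttle_to(10279): rpm ← 10279
adjust_airspeed(-10.25): V ← 84.29 -10.25 = 74.04 m/s
final state: V = 74.04 m/s, rpm = 10279 → n = rpm/60 = 171.316667 rev/s
target J* = 0.3825; solve J* = V/(n·D) for n: n = V/(J*·D) = 74.04/(0.3825 × 2.76) = 70.133561 rev/s
rpm = 60·n = 4208.013640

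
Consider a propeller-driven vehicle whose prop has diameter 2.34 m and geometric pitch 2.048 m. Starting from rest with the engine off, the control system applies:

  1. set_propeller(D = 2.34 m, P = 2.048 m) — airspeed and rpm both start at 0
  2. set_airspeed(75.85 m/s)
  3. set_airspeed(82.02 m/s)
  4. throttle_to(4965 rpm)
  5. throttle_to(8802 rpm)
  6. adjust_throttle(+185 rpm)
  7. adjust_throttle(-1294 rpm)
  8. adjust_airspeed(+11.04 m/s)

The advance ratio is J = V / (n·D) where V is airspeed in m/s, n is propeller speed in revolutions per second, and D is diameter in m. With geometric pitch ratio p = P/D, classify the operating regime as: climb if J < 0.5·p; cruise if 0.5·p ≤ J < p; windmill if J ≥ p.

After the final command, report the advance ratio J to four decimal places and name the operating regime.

J = 0.3102, regime = climb

set_propeller: D = 2.34 m, P = 2.048 m (p = P/D = 0.875214); state ← (V=0, rpm=0)
set_airspeed(75.85): V ← 75.85 m/s
set_airspeed(82.02): V ← 82.02 m/s
throttle_to(4965): rpm ← 4965
throttle_to(8802): rpm ← 8802
adjust_throttle(+185): rpm ← 8802 +185 = 8987
adjust_throttle(-1294): rpm ← 8987 -1294 = 7693
adjust_airspeed(+11.04): V ← 82.02 +11.04 = 93.06 m/s
final state: V = 93.06 m/s, rpm = 7693 → n = rpm/60 = 128.216667 rev/s
J = V / (n·D) = 93.06 / (128.216667 × 2.34) = 0.310172
regime bands: climb J<0.4376 | cruise [0.4376, 0.8752) | windmill J≥0.8752
J = 0.3102 → climb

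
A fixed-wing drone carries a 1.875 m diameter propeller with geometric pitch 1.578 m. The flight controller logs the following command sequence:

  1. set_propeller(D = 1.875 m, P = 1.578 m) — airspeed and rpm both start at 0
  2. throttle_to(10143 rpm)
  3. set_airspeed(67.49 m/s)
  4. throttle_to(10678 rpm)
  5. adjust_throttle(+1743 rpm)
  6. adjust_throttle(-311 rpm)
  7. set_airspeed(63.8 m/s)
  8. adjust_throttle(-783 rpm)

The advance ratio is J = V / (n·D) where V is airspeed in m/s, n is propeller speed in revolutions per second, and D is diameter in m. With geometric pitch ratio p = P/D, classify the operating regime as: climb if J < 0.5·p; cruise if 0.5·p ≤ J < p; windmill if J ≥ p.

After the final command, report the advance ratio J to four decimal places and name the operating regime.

J = 0.1802, regime = climb

set_propeller: D = 1.875 m, P = 1.578 m (p = P/D = 0.841600); state ← (V=0, rpm=0)
throttle_to(10143): rpm ← 10143
set_airspeed(67.49): V ← 67.49 m/s
throttle_to(10678): rpm ← 10678
adjust_throttle(+1743): rpm ← 10678 +1743 = 12421
adjust_throttle(-311): rpm ← 12421 -311 = 12110
set_airspeed(63.8): V ← 63.8 m/s
adjust_throttle(-783): rpm ← 12110 -783 = 11327
final state: V = 63.8 m/s, rpm = 11327 → n = rpm/60 = 188.783333 rev/s
J = V / (n·D) = 63.8 / (188.783333 × 1.875) = 0.180242
regime bands: climb J<0.4208 | cruise [0.4208, 0.8416) | windmill J≥0.8416
J = 0.1802 → climb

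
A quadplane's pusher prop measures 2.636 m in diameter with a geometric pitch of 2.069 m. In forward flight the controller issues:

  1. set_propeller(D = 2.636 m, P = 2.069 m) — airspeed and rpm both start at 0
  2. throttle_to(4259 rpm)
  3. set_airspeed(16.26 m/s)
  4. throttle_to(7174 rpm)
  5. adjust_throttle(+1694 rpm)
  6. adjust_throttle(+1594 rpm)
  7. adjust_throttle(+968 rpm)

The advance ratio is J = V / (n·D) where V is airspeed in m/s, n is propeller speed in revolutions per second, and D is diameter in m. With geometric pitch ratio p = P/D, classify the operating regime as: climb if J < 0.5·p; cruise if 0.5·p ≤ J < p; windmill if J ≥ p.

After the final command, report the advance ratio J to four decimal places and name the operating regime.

J = 0.0324, regime = climb

set_propeller: D = 2.636 m, P = 2.069 m (p = P/D = 0.784901); state ← (V=0, rpm=0)
throttle_to(4259): rpm ← 4259
set_airspeed(16.26): V ← 16.26 m/s
throttle_to(7174): rpm ← 7174
adjust_throttle(+1694): rpm ← 7174 +1694 = 8868
adjust_throttle(+1594): rpm ← 8868 +1594 = 10462
adjust_throttle(+968): rpm ← 10462 +968 = 11430
final state: V = 16.26 m/s, rpm = 11430 → n = rpm/60 = 190.500000 rev/s
J = V / (n·D) = 16.26 / (190.500000 × 2.636) = 0.032380
regime bands: climb J<0.3925 | cruise [0.3925, 0.7849) | windmill J≥0.7849
J = 0.0324 → climb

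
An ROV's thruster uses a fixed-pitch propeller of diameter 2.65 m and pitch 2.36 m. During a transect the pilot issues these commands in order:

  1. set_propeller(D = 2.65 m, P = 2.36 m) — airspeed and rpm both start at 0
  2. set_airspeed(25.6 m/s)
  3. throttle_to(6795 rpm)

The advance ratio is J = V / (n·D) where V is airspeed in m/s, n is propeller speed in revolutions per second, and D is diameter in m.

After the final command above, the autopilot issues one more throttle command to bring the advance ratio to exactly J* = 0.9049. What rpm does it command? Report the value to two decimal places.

set_propeller: D = 2.65 m, P = 2.36 m (p = P/D = 0.890566); state ← (V=0, rpm=0)
set_airspeed(25.6): V ← 25.6 m/s
throttle_to(6795): rpm ← 6795
final state: V = 25.6 m/s, rpm = 6795 → n = rpm/60 = 113.250000 rev/s
target J* = 0.9049; solve J* = V/(n·D) for n: n = V/(J*·D) = 25.6/(0.9049 × 2.65) = 10.675630 rev/s
rpm = 60·n = 640.537785

rpm = 640.54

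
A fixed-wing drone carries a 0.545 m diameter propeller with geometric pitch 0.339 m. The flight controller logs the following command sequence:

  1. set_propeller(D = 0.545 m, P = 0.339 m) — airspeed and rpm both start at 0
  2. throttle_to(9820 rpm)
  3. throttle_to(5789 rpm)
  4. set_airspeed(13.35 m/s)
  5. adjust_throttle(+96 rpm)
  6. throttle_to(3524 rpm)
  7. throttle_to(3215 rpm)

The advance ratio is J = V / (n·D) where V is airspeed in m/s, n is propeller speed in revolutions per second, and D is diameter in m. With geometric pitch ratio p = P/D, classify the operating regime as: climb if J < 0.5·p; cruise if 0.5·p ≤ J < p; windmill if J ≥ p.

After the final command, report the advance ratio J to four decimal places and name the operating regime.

set_propeller: D = 0.545 m, P = 0.339 m (p = P/D = 0.622018); state ← (V=0, rpm=0)
throttle_to(9820): rpm ← 9820
throttle_to(5789): rpm ← 5789
set_airspeed(13.35): V ← 13.35 m/s
adjust_throttle(+96): rpm ← 5789 +96 = 5885
throttle_to(3524): rpm ← 3524
throttle_to(3215): rpm ← 3215
final state: V = 13.35 m/s, rpm = 3215 → n = rpm/60 = 53.583333 rev/s
J = V / (n·D) = 13.35 / (53.583333 × 0.545) = 0.457146
regime bands: climb J<0.3110 | cruise [0.3110, 0.6220) | windmill J≥0.6220
J = 0.4571 → cruise

J = 0.4571, regime = cruise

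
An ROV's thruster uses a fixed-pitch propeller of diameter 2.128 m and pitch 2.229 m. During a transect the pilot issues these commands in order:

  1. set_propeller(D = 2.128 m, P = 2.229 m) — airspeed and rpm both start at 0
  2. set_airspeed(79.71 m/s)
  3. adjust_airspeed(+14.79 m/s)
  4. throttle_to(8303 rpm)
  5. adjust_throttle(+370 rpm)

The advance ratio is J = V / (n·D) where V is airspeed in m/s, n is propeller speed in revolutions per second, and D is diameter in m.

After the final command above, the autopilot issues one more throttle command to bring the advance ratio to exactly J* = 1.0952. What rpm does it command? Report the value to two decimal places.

rpm = 2432.86

set_propeller: D = 2.128 m, P = 2.229 m (p = P/D = 1.047462); state ← (V=0, rpm=0)
set_airspeed(79.71): V ← 79.71 m/s
adjust_airspeed(+14.79): V ← 79.71 +14.79 = 94.5 m/s
throttle_to(8303): rpm ← 8303
adjust_throttle(+370): rpm ← 8303 +370 = 8673
final state: V = 94.5 m/s, rpm = 8673 → n = rpm/60 = 144.550000 rev/s
target J* = 1.0952; solve J* = V/(n·D) for n: n = V/(J*·D) = 94.5/(1.0952 × 2.128) = 40.547749 rev/s
rpm = 60·n = 2432.864942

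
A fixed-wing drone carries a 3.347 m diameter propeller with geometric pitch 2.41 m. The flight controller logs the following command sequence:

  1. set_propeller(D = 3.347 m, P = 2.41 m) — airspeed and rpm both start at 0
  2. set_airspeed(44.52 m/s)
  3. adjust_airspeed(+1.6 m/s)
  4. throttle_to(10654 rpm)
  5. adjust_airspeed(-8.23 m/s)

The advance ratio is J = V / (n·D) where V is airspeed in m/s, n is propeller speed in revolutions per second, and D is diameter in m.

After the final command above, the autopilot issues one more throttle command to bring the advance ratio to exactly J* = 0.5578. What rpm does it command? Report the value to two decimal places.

set_propeller: D = 3.347 m, P = 2.41 m (p = P/D = 0.720048); state ← (V=0, rpm=0)
set_airspeed(44.52): V ← 44.52 m/s
adjust_airspeed(+1.6): V ← 44.52 +1.6 = 46.12 m/s
throttle_to(10654): rpm ← 10654
adjust_airspeed(-8.23): V ← 46.12 -8.23 = 37.89 m/s
final state: V = 37.89 m/s, rpm = 10654 → n = rpm/60 = 177.566667 rev/s
target J* = 0.5578; solve J* = V/(n·D) for n: n = V/(J*·D) = 37.89/(0.5578 × 3.347) = 20.295062 rev/s
rpm = 60·n = 1217.703722

rpm = 1217.70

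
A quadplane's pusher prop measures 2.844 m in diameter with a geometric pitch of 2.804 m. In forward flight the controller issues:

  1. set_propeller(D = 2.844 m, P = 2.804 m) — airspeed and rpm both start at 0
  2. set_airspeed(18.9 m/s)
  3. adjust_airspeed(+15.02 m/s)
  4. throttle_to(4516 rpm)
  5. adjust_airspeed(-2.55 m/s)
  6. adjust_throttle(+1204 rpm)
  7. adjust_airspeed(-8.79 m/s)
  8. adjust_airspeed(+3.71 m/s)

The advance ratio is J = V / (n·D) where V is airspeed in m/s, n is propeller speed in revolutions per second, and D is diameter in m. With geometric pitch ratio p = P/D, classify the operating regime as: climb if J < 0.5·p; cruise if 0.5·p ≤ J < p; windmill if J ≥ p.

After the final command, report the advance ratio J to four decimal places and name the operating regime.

set_propeller: D = 2.844 m, P = 2.804 m (p = P/D = 0.985935); state ← (V=0, rpm=0)
set_airspeed(18.9): V ← 18.9 m/s
adjust_airspeed(+15.02): V ← 18.9 +15.02 = 33.92 m/s
throttle_to(4516): rpm ← 4516
adjust_airspeed(-2.55): V ← 33.92 -2.55 = 31.37 m/s
adjust_throttle(+1204): rpm ← 4516 +1204 = 5720
adjust_airspeed(-8.79): V ← 31.37 -8.79 = 22.58 m/s
adjust_airspeed(+3.71): V ← 22.58 +3.71 = 26.29 m/s
final state: V = 26.29 m/s, rpm = 5720 → n = rpm/60 = 95.333333 rev/s
J = V / (n·D) = 26.29 / (95.333333 × 2.844) = 0.096965
regime bands: climb J<0.4930 | cruise [0.4930, 0.9859) | windmill J≥0.9859
J = 0.0970 → climb

J = 0.0970, regime = climb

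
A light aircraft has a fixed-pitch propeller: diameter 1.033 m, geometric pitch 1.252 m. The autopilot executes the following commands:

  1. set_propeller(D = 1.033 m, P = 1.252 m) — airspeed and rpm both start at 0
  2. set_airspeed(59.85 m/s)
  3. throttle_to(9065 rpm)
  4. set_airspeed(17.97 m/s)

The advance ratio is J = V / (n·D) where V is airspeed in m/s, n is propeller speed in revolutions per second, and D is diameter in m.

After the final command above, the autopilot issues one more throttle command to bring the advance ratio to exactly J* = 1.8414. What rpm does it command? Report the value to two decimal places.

set_propeller: D = 1.033 m, P = 1.252 m (p = P/D = 1.212004); state ← (V=0, rpm=0)
set_airspeed(59.85): V ← 59.85 m/s
throttle_to(9065): rpm ← 9065
set_airspeed(17.97): V ← 17.97 m/s
final state: V = 17.97 m/s, rpm = 9065 → n = rpm/60 = 151.083333 rev/s
target J* = 1.8414; solve J* = V/(n·D) for n: n = V/(J*·D) = 17.97/(1.8414 × 1.033) = 9.447124 rev/s
rpm = 60·n = 566.827441

rpm = 566.83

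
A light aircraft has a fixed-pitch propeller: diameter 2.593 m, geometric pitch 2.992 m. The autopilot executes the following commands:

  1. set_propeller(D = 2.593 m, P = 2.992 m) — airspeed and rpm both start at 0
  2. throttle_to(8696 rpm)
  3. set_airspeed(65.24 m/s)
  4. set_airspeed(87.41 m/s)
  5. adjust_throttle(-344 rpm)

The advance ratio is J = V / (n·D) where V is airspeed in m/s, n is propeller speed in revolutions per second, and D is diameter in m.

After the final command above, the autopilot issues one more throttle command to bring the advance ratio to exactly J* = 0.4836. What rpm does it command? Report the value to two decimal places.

set_propeller: D = 2.593 m, P = 2.992 m (p = P/D = 1.153876); state ← (V=0, rpm=0)
throttle_to(8696): rpm ← 8696
set_airspeed(65.24): V ← 65.24 m/s
set_airspeed(87.41): V ← 87.41 m/s
adjust_throttle(-344): rpm ← 8696 -344 = 8352
final state: V = 87.41 m/s, rpm = 8352 → n = rpm/60 = 139.200000 rev/s
target J* = 0.4836; solve J* = V/(n·D) for n: n = V/(J*·D) = 87.41/(0.4836 × 2.593) = 69.706345 rev/s
rpm = 60·n = 4182.380699

rpm = 4182.38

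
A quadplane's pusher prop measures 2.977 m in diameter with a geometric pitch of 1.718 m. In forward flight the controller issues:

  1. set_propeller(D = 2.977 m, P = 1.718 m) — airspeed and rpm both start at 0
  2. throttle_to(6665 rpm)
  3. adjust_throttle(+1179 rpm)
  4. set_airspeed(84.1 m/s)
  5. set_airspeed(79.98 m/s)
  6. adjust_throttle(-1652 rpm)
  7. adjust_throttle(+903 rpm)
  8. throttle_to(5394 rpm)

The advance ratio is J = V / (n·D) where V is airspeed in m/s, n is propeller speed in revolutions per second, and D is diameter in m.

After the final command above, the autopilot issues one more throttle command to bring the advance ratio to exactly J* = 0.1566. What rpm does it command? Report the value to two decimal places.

rpm = 10293.48

set_propeller: D = 2.977 m, P = 1.718 m (p = P/D = 0.577091); state ← (V=0, rpm=0)
throttle_to(6665): rpm ← 6665
adjust_throttle(+1179): rpm ← 6665 +1179 = 7844
set_airspeed(84.1): V ← 84.1 m/s
set_airspeed(79.98): V ← 79.98 m/s
adjust_throttle(-1652): rpm ← 7844 -1652 = 6192
adjust_throttle(+903): rpm ← 6192 +903 = 7095
throttle_to(5394): rpm ← 5394
final state: V = 79.98 m/s, rpm = 5394 → n = rpm/60 = 89.900000 rev/s
target J* = 0.1566; solve J* = V/(n·D) for n: n = V/(J*·D) = 79.98/(0.1566 × 2.977) = 171.557934 rev/s
rpm = 60·n = 10293.476037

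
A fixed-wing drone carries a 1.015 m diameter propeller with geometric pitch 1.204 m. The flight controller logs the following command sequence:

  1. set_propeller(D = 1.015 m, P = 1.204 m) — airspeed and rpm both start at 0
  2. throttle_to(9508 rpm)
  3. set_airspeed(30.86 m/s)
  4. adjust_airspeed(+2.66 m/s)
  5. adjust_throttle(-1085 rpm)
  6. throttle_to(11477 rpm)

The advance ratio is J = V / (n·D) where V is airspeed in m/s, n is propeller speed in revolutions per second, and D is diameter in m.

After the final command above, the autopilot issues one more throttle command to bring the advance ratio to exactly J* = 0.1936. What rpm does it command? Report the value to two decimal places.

rpm = 10234.91

set_propeller: D = 1.015 m, P = 1.204 m (p = P/D = 1.186207); state ← (V=0, rpm=0)
throttle_to(9508): rpm ← 9508
set_airspeed(30.86): V ← 30.86 m/s
adjust_airspeed(+2.66): V ← 30.86 +2.66 = 33.52 m/s
adjust_throttle(-1085): rpm ← 9508 -1085 = 8423
throttle_to(11477): rpm ← 11477
final state: V = 33.52 m/s, rpm = 11477 → n = rpm/60 = 191.283333 rev/s
target J* = 0.1936; solve J* = V/(n·D) for n: n = V/(J*·D) = 33.52/(0.1936 × 1.015) = 170.581769 rev/s
rpm = 60·n = 10234.906160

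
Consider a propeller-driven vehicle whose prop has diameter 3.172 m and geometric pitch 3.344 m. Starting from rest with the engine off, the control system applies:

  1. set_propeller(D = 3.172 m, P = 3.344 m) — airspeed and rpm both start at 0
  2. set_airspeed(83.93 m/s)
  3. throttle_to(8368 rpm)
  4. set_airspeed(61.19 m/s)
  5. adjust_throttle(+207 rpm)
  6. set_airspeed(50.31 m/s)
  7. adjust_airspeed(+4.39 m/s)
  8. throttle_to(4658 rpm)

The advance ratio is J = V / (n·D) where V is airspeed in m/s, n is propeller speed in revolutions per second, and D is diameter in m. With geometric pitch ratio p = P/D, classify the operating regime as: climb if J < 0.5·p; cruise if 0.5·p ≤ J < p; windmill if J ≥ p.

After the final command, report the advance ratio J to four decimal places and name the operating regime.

set_propeller: D = 3.172 m, P = 3.344 m (p = P/D = 1.054224); state ← (V=0, rpm=0)
set_airspeed(83.93): V ← 83.93 m/s
throttle_to(8368): rpm ← 8368
set_airspeed(61.19): V ← 61.19 m/s
adjust_throttle(+207): rpm ← 8368 +207 = 8575
set_airspeed(50.31): V ← 50.31 m/s
adjust_airspeed(+4.39): V ← 50.31 +4.39 = 54.7 m/s
throttle_to(4658): rpm ← 4658
final state: V = 54.7 m/s, rpm = 4658 → n = rpm/60 = 77.633333 rev/s
J = V / (n·D) = 54.7 / (77.633333 × 3.172) = 0.222129
regime bands: climb J<0.5271 | cruise [0.5271, 1.0542) | windmill J≥1.0542
J = 0.2221 → climb

J = 0.2221, regime = climb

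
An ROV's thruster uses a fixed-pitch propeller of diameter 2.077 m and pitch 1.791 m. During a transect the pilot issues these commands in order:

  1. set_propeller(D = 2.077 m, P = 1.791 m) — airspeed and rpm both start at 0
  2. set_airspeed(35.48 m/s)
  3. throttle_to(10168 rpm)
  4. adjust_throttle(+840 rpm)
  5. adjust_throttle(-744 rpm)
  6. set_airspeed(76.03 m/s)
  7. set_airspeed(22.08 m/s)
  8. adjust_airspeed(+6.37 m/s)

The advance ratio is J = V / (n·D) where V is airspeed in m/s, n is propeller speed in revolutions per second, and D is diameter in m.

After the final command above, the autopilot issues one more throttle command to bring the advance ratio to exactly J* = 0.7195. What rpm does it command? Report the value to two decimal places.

rpm = 1142.26

set_propeller: D = 2.077 m, P = 1.791 m (p = P/D = 0.862301); state ← (V=0, rpm=0)
set_airspeed(35.48): V ← 35.48 m/s
throttle_to(10168): rpm ← 10168
adjust_throttle(+840): rpm ← 10168 +840 = 11008
adjust_throttle(-744): rpm ← 11008 -744 = 10264
set_airspeed(76.03): V ← 76.03 m/s
set_airspeed(22.08): V ← 22.08 m/s
adjust_airspeed(+6.37): V ← 22.08 +6.37 = 28.45 m/s
final state: V = 28.45 m/s, rpm = 10264 → n = rpm/60 = 171.066667 rev/s
target J* = 0.7195; solve J* = V/(n·D) for n: n = V/(J*·D) = 28.45/(0.7195 × 2.077) = 19.037722 rev/s
rpm = 60·n = 1142.263307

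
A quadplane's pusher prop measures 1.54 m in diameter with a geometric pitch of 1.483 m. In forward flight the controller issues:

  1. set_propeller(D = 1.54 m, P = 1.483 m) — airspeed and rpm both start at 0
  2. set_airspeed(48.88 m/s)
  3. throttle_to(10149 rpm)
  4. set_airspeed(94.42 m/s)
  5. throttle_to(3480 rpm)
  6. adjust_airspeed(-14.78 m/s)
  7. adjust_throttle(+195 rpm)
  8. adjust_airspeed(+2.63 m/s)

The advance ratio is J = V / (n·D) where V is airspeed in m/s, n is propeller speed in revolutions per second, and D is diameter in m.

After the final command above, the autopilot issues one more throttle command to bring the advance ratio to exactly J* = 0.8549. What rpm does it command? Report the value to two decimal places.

set_propeller: D = 1.54 m, P = 1.483 m (p = P/D = 0.962987); state ← (V=0, rpm=0)
set_airspeed(48.88): V ← 48.88 m/s
throttle_to(10149): rpm ← 10149
set_airspeed(94.42): V ← 94.42 m/s
throttle_to(3480): rpm ← 3480
adjust_airspeed(-14.78): V ← 94.42 -14.78 = 79.64 m/s
adjust_throttle(+195): rpm ← 3480 +195 = 3675
adjust_airspeed(+2.63): V ← 79.64 +2.63 = 82.27 m/s
final state: V = 82.27 m/s, rpm = 3675 → n = rpm/60 = 61.250000 rev/s
target J* = 0.8549; solve J* = V/(n·D) for n: n = V/(J*·D) = 82.27/(0.8549 × 1.54) = 62.489271 rev/s
rpm = 60·n = 3749.356270

rpm = 3749.36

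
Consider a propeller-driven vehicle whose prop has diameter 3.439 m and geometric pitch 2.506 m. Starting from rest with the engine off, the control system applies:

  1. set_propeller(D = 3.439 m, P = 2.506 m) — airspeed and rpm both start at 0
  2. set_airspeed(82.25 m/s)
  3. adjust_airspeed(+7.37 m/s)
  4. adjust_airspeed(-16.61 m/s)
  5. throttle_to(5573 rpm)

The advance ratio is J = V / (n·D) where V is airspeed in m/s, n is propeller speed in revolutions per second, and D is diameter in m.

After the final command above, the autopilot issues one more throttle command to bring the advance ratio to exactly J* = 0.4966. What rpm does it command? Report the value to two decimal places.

rpm = 2565.04

set_propeller: D = 3.439 m, P = 2.506 m (p = P/D = 0.728700); state ← (V=0, rpm=0)
set_airspeed(82.25): V ← 82.25 m/s
adjust_airspeed(+7.37): V ← 82.25 +7.37 = 89.62 m/s
adjust_airspeed(-16.61): V ← 89.62 -16.61 = 73.01 m/s
throttle_to(5573): rpm ← 5573
final state: V = 73.01 m/s, rpm = 5573 → n = rpm/60 = 92.883333 rev/s
target J* = 0.4966; solve J* = V/(n·D) for n: n = V/(J*·D) = 73.01/(0.4966 × 3.439) = 42.750722 rev/s
rpm = 60·n = 2565.043342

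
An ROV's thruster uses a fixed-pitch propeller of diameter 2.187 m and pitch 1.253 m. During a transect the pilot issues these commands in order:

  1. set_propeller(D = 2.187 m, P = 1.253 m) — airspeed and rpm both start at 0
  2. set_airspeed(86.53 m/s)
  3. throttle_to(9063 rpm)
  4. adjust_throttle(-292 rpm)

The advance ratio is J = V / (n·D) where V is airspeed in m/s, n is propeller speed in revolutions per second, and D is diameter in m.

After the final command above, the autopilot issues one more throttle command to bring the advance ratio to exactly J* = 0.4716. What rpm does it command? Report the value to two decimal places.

set_propeller: D = 2.187 m, P = 1.253 m (p = P/D = 0.572931); state ← (V=0, rpm=0)
set_airspeed(86.53): V ← 86.53 m/s
throttle_to(9063): rpm ← 9063
adjust_throttle(-292): rpm ← 9063 -292 = 8771
final state: V = 86.53 m/s, rpm = 8771 → n = rpm/60 = 146.183333 rev/s
target J* = 0.4716; solve J* = V/(n·D) for n: n = V/(J*·D) = 86.53/(0.4716 × 2.187) = 83.896554 rev/s
rpm = 60·n = 5033.793257

rpm = 5033.79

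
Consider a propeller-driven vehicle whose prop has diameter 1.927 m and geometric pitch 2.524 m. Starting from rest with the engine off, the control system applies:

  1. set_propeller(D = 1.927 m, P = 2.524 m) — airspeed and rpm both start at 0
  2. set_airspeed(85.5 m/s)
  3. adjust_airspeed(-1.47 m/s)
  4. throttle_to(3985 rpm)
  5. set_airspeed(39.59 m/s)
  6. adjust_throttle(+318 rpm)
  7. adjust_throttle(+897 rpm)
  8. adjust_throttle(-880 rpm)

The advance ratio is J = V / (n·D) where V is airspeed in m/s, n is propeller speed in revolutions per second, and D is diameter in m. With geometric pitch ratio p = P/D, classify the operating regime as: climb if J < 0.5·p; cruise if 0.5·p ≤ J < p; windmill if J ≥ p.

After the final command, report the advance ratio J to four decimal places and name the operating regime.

set_propeller: D = 1.927 m, P = 2.524 m (p = P/D = 1.309808); state ← (V=0, rpm=0)
set_airspeed(85.5): V ← 85.5 m/s
adjust_airspeed(-1.47): V ← 85.5 -1.47 = 84.03 m/s
throttle_to(3985): rpm ← 3985
set_airspeed(39.59): V ← 39.59 m/s
adjust_throttle(+318): rpm ← 3985 +318 = 4303
adjust_throttle(+897): rpm ← 4303 +897 = 5200
adjust_throttle(-880): rpm ← 5200 -880 = 4320
final state: V = 39.59 m/s, rpm = 4320 → n = rpm/60 = 72.000000 rev/s
J = V / (n·D) = 39.59 / (72.000000 × 1.927) = 0.285346
regime bands: climb J<0.6549 | cruise [0.6549, 1.3098) | windmill J≥1.3098
J = 0.2853 → climb

J = 0.2853, regime = climb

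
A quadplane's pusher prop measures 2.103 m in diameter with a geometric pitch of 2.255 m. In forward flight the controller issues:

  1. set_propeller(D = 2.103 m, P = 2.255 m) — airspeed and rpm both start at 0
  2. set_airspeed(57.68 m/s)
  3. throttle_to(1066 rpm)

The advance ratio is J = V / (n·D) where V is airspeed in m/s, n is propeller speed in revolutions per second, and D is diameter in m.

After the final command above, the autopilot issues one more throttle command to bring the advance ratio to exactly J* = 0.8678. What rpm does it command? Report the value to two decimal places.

rpm = 1896.35

set_propeller: D = 2.103 m, P = 2.255 m (p = P/D = 1.072278); state ← (V=0, rpm=0)
set_airspeed(57.68): V ← 57.68 m/s
throttle_to(1066): rpm ← 1066
final state: V = 57.68 m/s, rpm = 1066 → n = rpm/60 = 17.766667 rev/s
target J* = 0.8678; solve J* = V/(n·D) for n: n = V/(J*·D) = 57.68/(0.8678 × 2.103) = 31.605767 rev/s
rpm = 60·n = 1896.346016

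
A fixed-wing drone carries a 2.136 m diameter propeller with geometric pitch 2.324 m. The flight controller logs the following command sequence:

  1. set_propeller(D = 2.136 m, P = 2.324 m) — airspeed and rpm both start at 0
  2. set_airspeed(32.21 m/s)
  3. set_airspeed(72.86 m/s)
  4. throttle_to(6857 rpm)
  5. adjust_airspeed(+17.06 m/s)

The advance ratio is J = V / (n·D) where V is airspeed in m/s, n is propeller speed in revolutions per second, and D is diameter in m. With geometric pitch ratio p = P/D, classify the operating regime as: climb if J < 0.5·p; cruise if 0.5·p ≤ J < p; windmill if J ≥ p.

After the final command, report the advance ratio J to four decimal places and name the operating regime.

set_propeller: D = 2.136 m, P = 2.324 m (p = P/D = 1.088015); state ← (V=0, rpm=0)
set_airspeed(32.21): V ← 32.21 m/s
set_airspeed(72.86): V ← 72.86 m/s
throttle_to(6857): rpm ← 6857
adjust_airspeed(+17.06): V ← 72.86 +17.06 = 89.92 m/s
final state: V = 89.92 m/s, rpm = 6857 → n = rpm/60 = 114.283333 rev/s
J = V / (n·D) = 89.92 / (114.283333 × 2.136) = 0.368360
regime bands: climb J<0.5440 | cruise [0.5440, 1.0880) | windmill J≥1.0880
J = 0.3684 → climb

J = 0.3684, regime = climb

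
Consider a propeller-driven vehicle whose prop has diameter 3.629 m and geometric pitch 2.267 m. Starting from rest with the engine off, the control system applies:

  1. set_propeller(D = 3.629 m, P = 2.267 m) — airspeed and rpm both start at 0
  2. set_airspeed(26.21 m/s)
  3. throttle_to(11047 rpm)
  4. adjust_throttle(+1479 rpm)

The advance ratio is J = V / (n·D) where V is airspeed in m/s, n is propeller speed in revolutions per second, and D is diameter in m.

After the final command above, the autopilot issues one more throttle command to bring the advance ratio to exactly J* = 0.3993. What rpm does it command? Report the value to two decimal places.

set_propeller: D = 3.629 m, P = 2.267 m (p = P/D = 0.624690); state ← (V=0, rpm=0)
set_airspeed(26.21): V ← 26.21 m/s
throttle_to(11047): rpm ← 11047
adjust_throttle(+1479): rpm ← 11047 +1479 = 12526
final state: V = 26.21 m/s, rpm = 12526 → n = rpm/60 = 208.766667 rev/s
target J* = 0.3993; solve J* = V/(n·D) for n: n = V/(J*·D) = 26.21/(0.3993 × 3.629) = 18.087592 rev/s
rpm = 60·n = 1085.255494

rpm = 1085.26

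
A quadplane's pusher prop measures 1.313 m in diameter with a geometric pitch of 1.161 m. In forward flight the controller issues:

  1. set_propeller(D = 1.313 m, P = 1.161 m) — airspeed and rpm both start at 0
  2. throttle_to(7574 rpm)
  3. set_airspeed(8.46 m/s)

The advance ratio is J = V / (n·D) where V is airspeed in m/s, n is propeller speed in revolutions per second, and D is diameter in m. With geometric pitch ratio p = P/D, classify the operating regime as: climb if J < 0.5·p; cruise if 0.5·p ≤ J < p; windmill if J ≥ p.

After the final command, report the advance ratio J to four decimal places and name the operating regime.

J = 0.0510, regime = climb

set_propeller: D = 1.313 m, P = 1.161 m (p = P/D = 0.884235); state ← (V=0, rpm=0)
throttle_to(7574): rpm ← 7574
set_airspeed(8.46): V ← 8.46 m/s
final state: V = 8.46 m/s, rpm = 7574 → n = rpm/60 = 126.233333 rev/s
J = V / (n·D) = 8.46 / (126.233333 × 1.313) = 0.051042
regime bands: climb J<0.4421 | cruise [0.4421, 0.8842) | windmill J≥0.8842
J = 0.0510 → climb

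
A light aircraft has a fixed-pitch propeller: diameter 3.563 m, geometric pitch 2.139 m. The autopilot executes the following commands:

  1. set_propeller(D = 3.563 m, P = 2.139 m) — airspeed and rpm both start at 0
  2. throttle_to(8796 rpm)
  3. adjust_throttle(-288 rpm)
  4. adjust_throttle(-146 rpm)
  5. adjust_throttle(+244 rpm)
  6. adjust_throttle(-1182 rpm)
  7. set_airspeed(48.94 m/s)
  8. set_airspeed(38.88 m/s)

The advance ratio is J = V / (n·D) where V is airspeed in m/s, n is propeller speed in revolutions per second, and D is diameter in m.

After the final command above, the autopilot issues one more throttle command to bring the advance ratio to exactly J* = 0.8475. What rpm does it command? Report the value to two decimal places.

rpm = 772.54

set_propeller: D = 3.563 m, P = 2.139 m (p = P/D = 0.600337); state ← (V=0, rpm=0)
throttle_to(8796): rpm ← 8796
adjust_throttle(-288): rpm ← 8796 -288 = 8508
adjust_throttle(-146): rpm ← 8508 -146 = 8362
adjust_throttle(+244): rpm ← 8362 +244 = 8606
adjust_throttle(-1182): rpm ← 8606 -1182 = 7424
set_airspeed(48.94): V ← 48.94 m/s
set_airspeed(38.88): V ← 38.88 m/s
final state: V = 38.88 m/s, rpm = 7424 → n = rpm/60 = 123.733333 rev/s
target J* = 0.8475; solve J* = V/(n·D) for n: n = V/(J*·D) = 38.88/(0.8475 × 3.563) = 12.875696 rev/s
rpm = 60·n = 772.541783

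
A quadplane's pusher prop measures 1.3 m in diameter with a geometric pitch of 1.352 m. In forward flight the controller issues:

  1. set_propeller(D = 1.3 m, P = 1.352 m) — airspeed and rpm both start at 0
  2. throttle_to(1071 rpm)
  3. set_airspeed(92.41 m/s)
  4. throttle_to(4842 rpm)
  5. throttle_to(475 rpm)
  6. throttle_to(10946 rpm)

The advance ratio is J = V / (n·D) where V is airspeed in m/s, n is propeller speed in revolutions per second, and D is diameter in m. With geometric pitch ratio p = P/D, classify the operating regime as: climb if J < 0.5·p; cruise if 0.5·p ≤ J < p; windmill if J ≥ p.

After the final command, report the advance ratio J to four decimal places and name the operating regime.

set_propeller: D = 1.3 m, P = 1.352 m (p = P/D = 1.040000); state ← (V=0, rpm=0)
throttle_to(1071): rpm ← 1071
set_airspeed(92.41): V ← 92.41 m/s
throttle_to(4842): rpm ← 4842
throttle_to(475): rpm ← 475
throttle_to(10946): rpm ← 10946
final state: V = 92.41 m/s, rpm = 10946 → n = rpm/60 = 182.433333 rev/s
J = V / (n·D) = 92.41 / (182.433333 × 1.3) = 0.389647
regime bands: climb J<0.5200 | cruise [0.5200, 1.0400) | windmill J≥1.0400
J = 0.3896 → climb

J = 0.3896, regime = climb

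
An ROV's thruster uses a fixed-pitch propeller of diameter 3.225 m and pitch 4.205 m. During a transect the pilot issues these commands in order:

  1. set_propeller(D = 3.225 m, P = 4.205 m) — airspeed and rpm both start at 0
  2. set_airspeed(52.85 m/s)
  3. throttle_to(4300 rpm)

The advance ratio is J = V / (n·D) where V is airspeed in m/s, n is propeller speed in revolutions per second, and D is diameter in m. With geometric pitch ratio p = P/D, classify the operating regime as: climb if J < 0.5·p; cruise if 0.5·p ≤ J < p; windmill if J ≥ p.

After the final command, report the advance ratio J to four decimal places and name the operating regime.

set_propeller: D = 3.225 m, P = 4.205 m (p = P/D = 1.303876); state ← (V=0, rpm=0)
set_airspeed(52.85): V ← 52.85 m/s
throttle_to(4300): rpm ← 4300
final state: V = 52.85 m/s, rpm = 4300 → n = rpm/60 = 71.666667 rev/s
J = V / (n·D) = 52.85 / (71.666667 × 3.225) = 0.228664
regime bands: climb J<0.6519 | cruise [0.6519, 1.3039) | windmill J≥1.3039
J = 0.2287 → climb

J = 0.2287, regime = climb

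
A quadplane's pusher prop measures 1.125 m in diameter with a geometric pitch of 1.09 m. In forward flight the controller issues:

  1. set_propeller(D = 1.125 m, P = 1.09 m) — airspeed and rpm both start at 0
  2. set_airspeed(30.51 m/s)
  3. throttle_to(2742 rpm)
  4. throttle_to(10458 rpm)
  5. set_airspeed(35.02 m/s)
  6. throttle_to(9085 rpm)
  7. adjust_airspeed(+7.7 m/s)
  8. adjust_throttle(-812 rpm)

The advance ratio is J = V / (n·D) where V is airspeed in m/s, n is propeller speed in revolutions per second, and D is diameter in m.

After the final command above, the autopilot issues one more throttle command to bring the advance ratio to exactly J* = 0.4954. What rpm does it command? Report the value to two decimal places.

rpm = 4599.11

set_propeller: D = 1.125 m, P = 1.09 m (p = P/D = 0.968889); state ← (V=0, rpm=0)
set_airspeed(30.51): V ← 30.51 m/s
throttle_to(2742): rpm ← 2742
throttle_to(10458): rpm ← 10458
set_airspeed(35.02): V ← 35.02 m/s
throttle_to(9085): rpm ← 9085
adjust_airspeed(+7.7): V ← 35.02 +7.7 = 42.72 m/s
adjust_throttle(-812): rpm ← 9085 -812 = 8273
final state: V = 42.72 m/s, rpm = 8273 → n = rpm/60 = 137.883333 rev/s
target J* = 0.4954; solve J* = V/(n·D) for n: n = V/(J*·D) = 42.72/(0.4954 × 1.125) = 76.651864 rev/s
rpm = 60·n = 4599.111829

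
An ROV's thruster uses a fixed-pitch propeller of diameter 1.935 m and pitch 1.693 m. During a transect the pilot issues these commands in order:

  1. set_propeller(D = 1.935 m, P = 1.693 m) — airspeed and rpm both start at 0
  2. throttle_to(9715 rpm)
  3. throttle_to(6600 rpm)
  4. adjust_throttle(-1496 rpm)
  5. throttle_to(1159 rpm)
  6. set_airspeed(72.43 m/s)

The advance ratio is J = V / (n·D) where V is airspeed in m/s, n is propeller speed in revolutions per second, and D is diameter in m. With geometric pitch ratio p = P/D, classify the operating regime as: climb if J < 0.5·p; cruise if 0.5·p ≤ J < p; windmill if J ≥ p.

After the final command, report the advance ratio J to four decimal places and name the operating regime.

set_propeller: D = 1.935 m, P = 1.693 m (p = P/D = 0.874935); state ← (V=0, rpm=0)
throttle_to(9715): rpm ← 9715
throttle_to(6600): rpm ← 6600
adjust_throttle(-1496): rpm ← 6600 -1496 = 5104
throttle_to(1159): rpm ← 1159
set_airspeed(72.43): V ← 72.43 m/s
final state: V = 72.43 m/s, rpm = 1159 → n = rpm/60 = 19.316667 rev/s
J = V / (n·D) = 72.43 / (19.316667 × 1.935) = 1.937784
regime bands: climb J<0.4375 | cruise [0.4375, 0.8749) | windmill J≥0.8749
J = 1.9378 → windmill

J = 1.9378, regime = windmill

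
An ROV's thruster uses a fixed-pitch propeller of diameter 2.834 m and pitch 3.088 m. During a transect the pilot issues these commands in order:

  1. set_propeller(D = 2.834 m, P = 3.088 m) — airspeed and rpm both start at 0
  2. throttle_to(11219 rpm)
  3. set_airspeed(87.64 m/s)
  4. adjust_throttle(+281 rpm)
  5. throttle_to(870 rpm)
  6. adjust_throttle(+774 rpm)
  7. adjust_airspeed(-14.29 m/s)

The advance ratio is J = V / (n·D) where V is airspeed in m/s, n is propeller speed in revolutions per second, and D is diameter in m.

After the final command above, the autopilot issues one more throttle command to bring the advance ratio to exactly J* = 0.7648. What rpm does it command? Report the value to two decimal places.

set_propeller: D = 2.834 m, P = 3.088 m (p = P/D = 1.089626); state ← (V=0, rpm=0)
throttle_to(11219): rpm ← 11219
set_airspeed(87.64): V ← 87.64 m/s
adjust_throttle(+281): rpm ← 11219 +281 = 11500
throttle_to(870): rpm ← 870
adjust_throttle(+774): rpm ← 870 +774 = 1644
adjust_airspeed(-14.29): V ← 87.64 -14.29 = 73.35 m/s
final state: V = 73.35 m/s, rpm = 1644 → n = rpm/60 = 27.400000 rev/s
target J* = 0.7648; solve J* = V/(n·D) for n: n = V/(J*·D) = 73.35/(0.7648 × 2.834) = 33.841717 rev/s
rpm = 60·n = 2030.503037

rpm = 2030.50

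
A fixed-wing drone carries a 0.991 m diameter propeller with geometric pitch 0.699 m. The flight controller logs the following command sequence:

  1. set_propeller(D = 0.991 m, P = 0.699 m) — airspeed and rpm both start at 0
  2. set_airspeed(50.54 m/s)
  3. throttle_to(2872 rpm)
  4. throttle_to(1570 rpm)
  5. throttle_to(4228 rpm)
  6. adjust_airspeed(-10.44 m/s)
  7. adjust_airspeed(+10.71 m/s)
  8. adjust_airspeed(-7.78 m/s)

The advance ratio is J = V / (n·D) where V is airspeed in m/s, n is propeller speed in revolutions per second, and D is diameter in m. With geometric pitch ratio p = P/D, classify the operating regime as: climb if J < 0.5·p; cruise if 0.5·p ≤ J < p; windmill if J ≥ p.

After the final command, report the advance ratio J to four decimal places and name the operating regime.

J = 0.6162, regime = cruise

set_propeller: D = 0.991 m, P = 0.699 m (p = P/D = 0.705348); state ← (V=0, rpm=0)
set_airspeed(50.54): V ← 50.54 m/s
throttle_to(2872): rpm ← 2872
throttle_to(1570): rpm ← 1570
throttle_to(4228): rpm ← 4228
adjust_airspeed(-10.44): V ← 50.54 -10.44 = 40.1 m/s
adjust_airspeed(+10.71): V ← 40.1 +10.71 = 50.81 m/s
adjust_airspeed(-7.78): V ← 50.81 -7.78 = 43.03 m/s
final state: V = 43.03 m/s, rpm = 4228 → n = rpm/60 = 70.466667 rev/s
J = V / (n·D) = 43.03 / (70.466667 × 0.991) = 0.616189
regime bands: climb J<0.3527 | cruise [0.3527, 0.7053) | windmill J≥0.7053
J = 0.6162 → cruise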